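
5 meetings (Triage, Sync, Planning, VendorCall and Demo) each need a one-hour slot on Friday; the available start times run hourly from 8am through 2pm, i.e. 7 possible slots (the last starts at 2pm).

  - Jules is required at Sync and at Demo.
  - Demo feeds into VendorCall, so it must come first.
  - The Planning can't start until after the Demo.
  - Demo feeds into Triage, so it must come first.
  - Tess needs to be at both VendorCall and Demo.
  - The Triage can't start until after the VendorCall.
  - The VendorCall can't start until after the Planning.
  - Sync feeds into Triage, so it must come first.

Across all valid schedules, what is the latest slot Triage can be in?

Precedence pushes Triage to at least 11am.
Triage at 2pm is achievable: Planning in 9am; Demo in 8am; Sync in 9am; Triage in 2pm; VendorCall in 10am.

2pm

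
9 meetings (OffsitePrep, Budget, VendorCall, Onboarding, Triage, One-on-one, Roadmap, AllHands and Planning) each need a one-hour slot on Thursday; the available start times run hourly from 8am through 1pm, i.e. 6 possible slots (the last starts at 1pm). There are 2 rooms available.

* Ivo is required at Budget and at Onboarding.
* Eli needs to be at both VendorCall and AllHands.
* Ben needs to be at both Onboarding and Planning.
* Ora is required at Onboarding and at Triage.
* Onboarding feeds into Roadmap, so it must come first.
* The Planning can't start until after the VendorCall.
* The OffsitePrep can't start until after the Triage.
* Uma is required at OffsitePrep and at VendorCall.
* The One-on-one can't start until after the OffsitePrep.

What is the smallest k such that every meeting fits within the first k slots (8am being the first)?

5

The precedence chain requires at least 3 distinct slots.
With at most 2 per slot and 9 meetings, at least 5 slots are needed.
5 works (last occupied slot: 12pm): for example AllHands=12pm; Triage=8am; VendorCall=8am; One-on-one=10am; Planning=11am; OffsitePrep=9am; Budget=11am; Roadmap=10am; Onboarding=9am.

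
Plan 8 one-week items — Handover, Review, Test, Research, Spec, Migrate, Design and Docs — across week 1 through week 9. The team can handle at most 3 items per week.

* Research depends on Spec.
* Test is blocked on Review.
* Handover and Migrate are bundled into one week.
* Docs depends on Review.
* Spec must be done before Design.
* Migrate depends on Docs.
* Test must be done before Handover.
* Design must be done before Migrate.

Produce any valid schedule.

Research in week 3, Test in week 2, Migrate in week 3, Design in week 2, Spec in week 1, Docs in week 2, Review in week 1, Handover in week 3

Checking: Spec(week 1) before Design(week 2); Review(week 1) before Test(week 2); Docs(week 2) before Migrate(week 3); Review(week 1) before Docs(week 2); Test(week 2) before Handover(week 3); Design(week 2) before Migrate(week 3); Spec(week 1) before Research(week 3); Handover = Migrate = week 3; max 3 per week (cap 3).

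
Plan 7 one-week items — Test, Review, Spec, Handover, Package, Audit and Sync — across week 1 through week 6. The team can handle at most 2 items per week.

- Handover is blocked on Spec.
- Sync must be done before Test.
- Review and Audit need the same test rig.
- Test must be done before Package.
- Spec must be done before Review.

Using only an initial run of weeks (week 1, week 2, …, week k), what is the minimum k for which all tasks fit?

4

The precedence chain requires at least 3 distinct weeks.
With at most 2 per week and 7 tasks, at least 4 weeks are needed.
4 works (last occupied week: week 4): for example Sync=week 1, Audit=week 4, Package=week 3, Spec=week 1, Handover=week 3, Review=week 2, Test=week 2.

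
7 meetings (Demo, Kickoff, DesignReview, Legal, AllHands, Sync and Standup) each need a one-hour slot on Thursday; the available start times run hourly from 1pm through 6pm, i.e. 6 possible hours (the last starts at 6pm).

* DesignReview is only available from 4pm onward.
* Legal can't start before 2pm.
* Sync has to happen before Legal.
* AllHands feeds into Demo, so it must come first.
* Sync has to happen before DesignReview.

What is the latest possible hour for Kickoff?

Kickoff at 6pm is achievable: Standup -> 1pm; Sync -> 1pm; Kickoff -> 6pm; Legal -> 2pm; DesignReview -> 4pm; AllHands -> 1pm; Demo -> 2pm.

6pm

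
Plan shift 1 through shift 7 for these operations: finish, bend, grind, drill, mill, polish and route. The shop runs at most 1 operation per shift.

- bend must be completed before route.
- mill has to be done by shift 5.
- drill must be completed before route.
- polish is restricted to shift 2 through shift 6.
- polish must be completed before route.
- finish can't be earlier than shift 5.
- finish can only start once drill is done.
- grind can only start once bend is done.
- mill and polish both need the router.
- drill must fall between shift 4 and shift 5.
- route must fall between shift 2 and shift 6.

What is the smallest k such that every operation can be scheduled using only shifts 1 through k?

7 shifts

The precedence chain requires at least 2 distinct shifts.
With at most 1 per shift and 7 operations, at least 7 shifts are needed.
finish can't be placed before shift 5, so the schedule must run through at least shift 5.
7 works (last occupied shift: shift 7): for example finish=shift 5, mill=shift 1, drill=shift 4, bend=shift 3, grind=shift 7, route=shift 6, polish=shift 2.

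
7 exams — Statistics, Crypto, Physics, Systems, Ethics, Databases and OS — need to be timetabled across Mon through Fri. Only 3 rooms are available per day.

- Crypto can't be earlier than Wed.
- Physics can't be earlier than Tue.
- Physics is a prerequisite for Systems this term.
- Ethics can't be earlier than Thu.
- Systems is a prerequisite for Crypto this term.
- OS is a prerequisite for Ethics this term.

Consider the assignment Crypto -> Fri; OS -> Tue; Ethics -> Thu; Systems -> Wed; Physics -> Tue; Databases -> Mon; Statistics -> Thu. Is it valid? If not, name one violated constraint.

Yes, all constraints hold

OS is a prerequisite for Ethics this term — holds.
Physics can't be earlier than Tue — holds.
Only 3 rooms are available per day — holds.
Crypto can't be earlier than Wed — holds.
Ethics can't be earlier than Thu — holds.
Systems is a prerequisite for Crypto this term — holds.
Physics is a prerequisite for Systems this term — holds.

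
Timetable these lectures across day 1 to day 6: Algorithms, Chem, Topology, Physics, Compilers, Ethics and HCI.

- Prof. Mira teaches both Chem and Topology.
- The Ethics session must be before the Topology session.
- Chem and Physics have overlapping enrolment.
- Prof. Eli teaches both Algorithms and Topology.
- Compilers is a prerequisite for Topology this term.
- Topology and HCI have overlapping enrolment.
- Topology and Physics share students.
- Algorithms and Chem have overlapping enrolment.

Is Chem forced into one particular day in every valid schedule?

No

Chem can be day 1 (e.g. Physics in day 3, Topology in day 2, Ethics in day 1, Chem in day 1, HCI in day 1, Algorithms in day 3, Compilers in day 1) or day 2 (e.g. Physics in day 1, HCI in day 1, Chem in day 2, Algorithms in day 1, Topology in day 3, Compilers in day 1, Ethics in day 1).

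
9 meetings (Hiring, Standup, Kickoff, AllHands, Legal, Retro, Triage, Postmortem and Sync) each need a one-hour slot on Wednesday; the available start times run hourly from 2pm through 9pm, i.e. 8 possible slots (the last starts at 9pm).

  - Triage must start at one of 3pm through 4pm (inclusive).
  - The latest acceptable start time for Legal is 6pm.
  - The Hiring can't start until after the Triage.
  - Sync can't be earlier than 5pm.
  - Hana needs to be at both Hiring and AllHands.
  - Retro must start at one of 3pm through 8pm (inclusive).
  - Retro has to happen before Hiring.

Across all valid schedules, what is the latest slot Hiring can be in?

Precedence pushes Hiring to at least 4pm.
Hiring at 9pm is achievable: Hiring=9pm, Legal=2pm, Sync=5pm, Kickoff=2pm, Standup=2pm, Triage=3pm, Postmortem=2pm, Retro=3pm, AllHands=2pm.

9pm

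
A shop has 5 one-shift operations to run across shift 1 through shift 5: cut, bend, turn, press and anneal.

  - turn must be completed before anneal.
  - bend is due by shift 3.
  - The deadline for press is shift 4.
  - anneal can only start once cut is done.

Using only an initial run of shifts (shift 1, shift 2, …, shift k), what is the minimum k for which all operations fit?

2

The precedence chain requires at least 2 distinct shifts.
2 works (last occupied shift: shift 2): for example anneal in shift 2, cut in shift 1, press in shift 1, bend in shift 1, turn in shift 1.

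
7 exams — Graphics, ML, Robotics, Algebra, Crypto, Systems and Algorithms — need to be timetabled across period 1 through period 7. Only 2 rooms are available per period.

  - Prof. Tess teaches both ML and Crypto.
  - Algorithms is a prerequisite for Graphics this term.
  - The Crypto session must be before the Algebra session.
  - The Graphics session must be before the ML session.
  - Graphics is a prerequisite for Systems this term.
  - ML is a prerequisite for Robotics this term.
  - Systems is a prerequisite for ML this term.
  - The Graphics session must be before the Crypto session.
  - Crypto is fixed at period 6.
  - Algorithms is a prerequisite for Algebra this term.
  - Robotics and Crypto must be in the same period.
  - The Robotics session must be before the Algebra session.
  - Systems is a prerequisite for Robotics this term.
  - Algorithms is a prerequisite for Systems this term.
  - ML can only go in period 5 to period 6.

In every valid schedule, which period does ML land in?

period 5

ML's window is period 5–period 6.
Crypto is fixed at period 6, and ML can't share a period with Crypto.
So ML must be period 5.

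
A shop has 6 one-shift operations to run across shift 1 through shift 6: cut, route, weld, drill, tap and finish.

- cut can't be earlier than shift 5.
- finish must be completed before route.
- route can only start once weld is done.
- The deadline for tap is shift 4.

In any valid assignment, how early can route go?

Precedence pushes route to at least shift 2.
route at shift 2 is achievable: drill -> shift 1, finish -> shift 1, weld -> shift 1, cut -> shift 5, route -> shift 2, tap -> shift 1.

shift 2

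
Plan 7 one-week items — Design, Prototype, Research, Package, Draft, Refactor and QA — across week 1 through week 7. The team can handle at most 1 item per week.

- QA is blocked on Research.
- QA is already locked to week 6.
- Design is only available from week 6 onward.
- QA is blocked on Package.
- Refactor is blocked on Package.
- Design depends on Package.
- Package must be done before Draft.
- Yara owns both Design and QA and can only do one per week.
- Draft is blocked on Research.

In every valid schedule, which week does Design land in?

Design's window is week 6–week 7.
QA is fixed at week 6, and Design can't share a week with QA.
So Design must be week 7.

week 7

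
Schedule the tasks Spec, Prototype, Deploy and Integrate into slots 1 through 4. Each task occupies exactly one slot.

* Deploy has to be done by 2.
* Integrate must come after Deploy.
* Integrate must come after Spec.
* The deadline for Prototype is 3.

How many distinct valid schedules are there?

33

Splitting on Spec: it can be 1 (15), 2 (12), 3 (6). Listing each branch's schedules as (Prototype, Deploy, Integrate):
Spec=1: (1,1,2) (1,1,3) (1,1,4) (1,2,3) (1,2,4) (2,1,2) (2,1,3) (2,1,4) (2,2,3) (2,2,4) (3,1,2) (3,1,3) (3,1,4) (3,2,3) (3,2,4) — 15.
Spec=2: (1,1,3) (1,1,4) (1,2,3) (1,2,4) (2,1,3) (2,1,4) (2,2,3) (2,2,4) (3,1,3) (3,1,4) (3,2,3) (3,2,4) — 12.
Spec=3: (1,1,4) (1,2,4) (2,1,4) (2,2,4) (3,1,4) (3,2,4) — 6.
Summing: 15 + 12 + 6 = 33.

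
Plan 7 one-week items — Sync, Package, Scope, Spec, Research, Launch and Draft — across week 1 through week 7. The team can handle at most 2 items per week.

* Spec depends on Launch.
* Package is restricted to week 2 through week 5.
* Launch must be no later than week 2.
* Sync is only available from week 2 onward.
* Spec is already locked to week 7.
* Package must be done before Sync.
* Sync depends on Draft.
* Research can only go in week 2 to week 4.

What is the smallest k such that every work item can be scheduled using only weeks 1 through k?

The precedence chain requires at least 2 distinct weeks.
With at most 2 per week and 7 work items, at least 4 weeks are needed.
Spec can't be placed before week 7, so the schedule must run through at least week 7.
7 works (last occupied week: week 7): for example Draft -> week 1; Spec -> week 7; Package -> week 2; Scope -> week 3; Research -> week 2; Sync -> week 3; Launch -> week 1.

7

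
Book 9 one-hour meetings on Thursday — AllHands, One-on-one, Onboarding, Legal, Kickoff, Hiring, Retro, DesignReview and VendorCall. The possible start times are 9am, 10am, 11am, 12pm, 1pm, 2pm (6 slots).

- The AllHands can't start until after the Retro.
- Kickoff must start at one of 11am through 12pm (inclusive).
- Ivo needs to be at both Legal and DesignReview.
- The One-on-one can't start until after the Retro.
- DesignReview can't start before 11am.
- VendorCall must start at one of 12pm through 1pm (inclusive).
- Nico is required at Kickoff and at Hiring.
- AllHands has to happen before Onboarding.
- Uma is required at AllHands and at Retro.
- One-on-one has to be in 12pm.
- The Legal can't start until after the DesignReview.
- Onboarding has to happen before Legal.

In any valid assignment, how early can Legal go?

12pm

Precedence pushes Legal to at least 12pm.
Legal at 12pm is achievable: AllHands -> 10am, Legal -> 12pm, VendorCall -> 12pm, One-on-one -> 12pm, Onboarding -> 11am, Retro -> 9am, DesignReview -> 11am, Hiring -> 9am, Kickoff -> 11am.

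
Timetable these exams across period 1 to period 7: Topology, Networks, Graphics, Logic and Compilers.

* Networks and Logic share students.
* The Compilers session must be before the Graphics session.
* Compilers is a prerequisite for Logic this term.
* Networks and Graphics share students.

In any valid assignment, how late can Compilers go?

period 6

Downstream work caps Compilers at period 6.
Compilers at period 6 is achievable: Logic=period 7, Topology=period 1, Compilers=period 6, Networks=period 1, Graphics=period 7.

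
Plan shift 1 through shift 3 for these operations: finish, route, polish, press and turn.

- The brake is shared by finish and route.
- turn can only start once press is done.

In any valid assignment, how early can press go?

Downstream work caps press at shift 2.
press at shift 1 is achievable: press in shift 1; turn in shift 2; route in shift 2; finish in shift 1; polish in shift 1.

shift 1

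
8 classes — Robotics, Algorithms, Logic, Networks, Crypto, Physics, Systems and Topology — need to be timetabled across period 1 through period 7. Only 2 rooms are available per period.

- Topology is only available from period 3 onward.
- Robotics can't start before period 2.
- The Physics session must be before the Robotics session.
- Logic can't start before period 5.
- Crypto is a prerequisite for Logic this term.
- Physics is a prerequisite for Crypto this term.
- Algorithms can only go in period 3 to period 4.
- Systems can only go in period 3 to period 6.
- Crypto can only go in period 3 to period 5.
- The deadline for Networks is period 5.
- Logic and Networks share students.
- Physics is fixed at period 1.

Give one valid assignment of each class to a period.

Physics -> period 1; Topology -> period 4; Networks -> period 1; Robotics -> period 2; Systems -> period 4; Algorithms -> period 3; Logic -> period 5; Crypto -> period 3

Checking: Physics(period 1) before Robotics(period 2); Physics(period 1) before Crypto(period 3); Crypto(period 3) before Logic(period 5); Logic(period 5) != Networks(period 1); Topology=period 4 in [period 3,period 7]; Algorithms=period 3 in [period 3,period 4]; Robotics=period 2 in [period 2,period 7]; Crypto=period 3 in [period 3,period 5]; Physics=period 1 in [period 1,period 1]; Logic=period 5 in [period 5,period 7]; Systems=period 4 in [period 3,period 6]; Networks=period 1 in [period 1,period 5]; max 2 per period (cap 2).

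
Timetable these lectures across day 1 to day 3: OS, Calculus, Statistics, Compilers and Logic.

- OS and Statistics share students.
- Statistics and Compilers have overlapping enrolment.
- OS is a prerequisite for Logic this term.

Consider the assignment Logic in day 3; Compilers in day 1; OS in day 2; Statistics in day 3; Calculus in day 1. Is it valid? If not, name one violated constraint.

Yes

OS and Statistics share students — holds.
Statistics and Compilers have overlapping enrolment — holds.
OS is a prerequisite for Logic this term — holds.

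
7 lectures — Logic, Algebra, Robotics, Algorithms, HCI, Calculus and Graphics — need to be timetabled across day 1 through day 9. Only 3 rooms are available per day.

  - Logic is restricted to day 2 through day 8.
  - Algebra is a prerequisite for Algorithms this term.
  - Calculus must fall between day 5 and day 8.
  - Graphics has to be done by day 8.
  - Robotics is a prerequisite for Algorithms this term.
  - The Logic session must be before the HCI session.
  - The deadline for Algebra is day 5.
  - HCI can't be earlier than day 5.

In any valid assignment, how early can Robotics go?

Downstream work caps Robotics at day 8.
Robotics at day 1 is achievable: Algorithms in day 2, HCI in day 5, Calculus in day 5, Algebra in day 1, Logic in day 2, Robotics in day 1, Graphics in day 1.

day 1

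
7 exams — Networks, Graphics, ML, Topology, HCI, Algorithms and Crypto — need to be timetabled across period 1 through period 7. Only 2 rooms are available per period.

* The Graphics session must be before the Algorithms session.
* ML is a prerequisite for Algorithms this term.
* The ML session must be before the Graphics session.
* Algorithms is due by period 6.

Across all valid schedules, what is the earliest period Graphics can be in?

period 2

Precedence pushes Graphics to at least period 2; downstream work caps Graphics at period 5.
Graphics at period 2 is achievable: Crypto=period 4, Algorithms=period 3, ML=period 1, Graphics=period 2, Topology=period 2, Networks=period 1, HCI=period 3.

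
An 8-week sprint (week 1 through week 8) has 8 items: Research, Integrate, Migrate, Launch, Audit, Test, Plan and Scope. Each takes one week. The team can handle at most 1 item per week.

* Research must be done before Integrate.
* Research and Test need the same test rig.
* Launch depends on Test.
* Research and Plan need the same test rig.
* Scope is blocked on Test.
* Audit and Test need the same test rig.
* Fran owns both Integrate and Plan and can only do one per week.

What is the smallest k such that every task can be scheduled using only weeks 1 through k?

8

The precedence chain requires at least 2 distinct weeks.
With at most 1 per week and 8 tasks, at least 8 weeks are needed.
8 works (last occupied week: week 8): for example Test -> week 1; Migrate -> week 6; Plan -> week 8; Research -> week 2; Launch -> week 4; Scope -> week 5; Integrate -> week 3; Audit -> week 7.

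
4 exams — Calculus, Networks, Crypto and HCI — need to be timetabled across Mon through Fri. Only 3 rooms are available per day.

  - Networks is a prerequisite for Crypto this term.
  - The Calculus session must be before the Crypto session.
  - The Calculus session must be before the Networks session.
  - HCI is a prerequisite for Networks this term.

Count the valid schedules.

Splitting on Calculus: it can be Mon (10), Tue (7), Wed (3). Listing each branch's schedules as (Networks, Crypto, HCI):
Calculus=Mon: (Tue,Wed,Mon) (Tue,Thu,Mon) (Tue,Fri,Mon) (Wed,Thu,Mon) (Wed,Thu,Tue) (Wed,Fri,Mon) (Wed,Fri,Tue) (Thu,Fri,Mon) (Thu,Fri,Tue) (Thu,Fri,Wed) — 10.
Calculus=Tue: (Wed,Thu,Mon) (Wed,Thu,Tue) (Wed,Fri,Mon) (Wed,Fri,Tue) (Thu,Fri,Mon) (Thu,Fri,Tue) (Thu,Fri,Wed) — 7.
Calculus=Wed: (Thu,Fri,Mon) (Thu,Fri,Tue) (Thu,Fri,Wed) — 3.
Summing: 10 + 7 + 3 = 20.

20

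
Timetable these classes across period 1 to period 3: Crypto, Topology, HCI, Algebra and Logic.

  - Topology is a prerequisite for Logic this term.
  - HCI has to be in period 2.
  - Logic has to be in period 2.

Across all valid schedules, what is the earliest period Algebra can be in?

Algebra at period 1 is achievable: Topology in period 1; Logic in period 2; Crypto in period 1; Algebra in period 1; HCI in period 2.

period 1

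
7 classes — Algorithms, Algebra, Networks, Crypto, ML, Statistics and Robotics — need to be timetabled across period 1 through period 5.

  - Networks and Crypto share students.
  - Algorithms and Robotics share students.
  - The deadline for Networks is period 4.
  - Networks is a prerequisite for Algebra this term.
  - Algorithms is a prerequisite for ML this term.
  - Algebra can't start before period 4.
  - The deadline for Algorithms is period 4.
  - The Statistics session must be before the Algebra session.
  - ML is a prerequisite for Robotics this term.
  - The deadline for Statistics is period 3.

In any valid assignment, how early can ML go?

Precedence pushes ML to at least period 2; downstream work caps ML at period 4.
ML at period 2 is achievable: Algorithms=period 1, Crypto=period 2, Algebra=period 4, Statistics=period 1, ML=period 2, Networks=period 1, Robotics=period 3.

period 2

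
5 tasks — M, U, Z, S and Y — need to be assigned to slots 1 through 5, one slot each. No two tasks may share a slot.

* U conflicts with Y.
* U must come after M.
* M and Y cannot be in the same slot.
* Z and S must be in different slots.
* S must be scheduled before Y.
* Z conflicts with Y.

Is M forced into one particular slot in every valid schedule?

M can be 1 (e.g. S in 3; Y in 4; Z in 5; U in 2; M in 1) or 2 (e.g. U=3, M=2, Y=4, S=1, Z=5).

No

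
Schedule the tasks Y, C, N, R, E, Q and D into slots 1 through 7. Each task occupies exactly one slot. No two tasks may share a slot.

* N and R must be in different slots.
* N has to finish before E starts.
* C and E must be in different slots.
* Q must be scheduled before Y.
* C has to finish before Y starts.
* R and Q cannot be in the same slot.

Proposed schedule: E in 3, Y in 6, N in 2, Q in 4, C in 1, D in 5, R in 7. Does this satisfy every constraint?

R and Q cannot be in the same slot — holds.
N has to finish before E starts — holds.
N and R must be in different slots — holds.
No two tasks may share a slot — holds.
C and E must be in different slots — holds.
Q must be scheduled before Y — holds.
C has to finish before Y starts — holds.

Valid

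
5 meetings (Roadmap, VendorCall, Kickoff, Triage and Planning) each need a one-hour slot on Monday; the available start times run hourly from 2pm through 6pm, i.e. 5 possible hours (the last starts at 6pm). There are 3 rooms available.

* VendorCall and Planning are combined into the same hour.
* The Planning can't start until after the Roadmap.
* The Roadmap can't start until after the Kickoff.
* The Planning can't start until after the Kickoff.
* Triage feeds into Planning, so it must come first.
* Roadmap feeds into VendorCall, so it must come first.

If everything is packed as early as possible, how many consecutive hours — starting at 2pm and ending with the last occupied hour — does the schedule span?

3

The precedence chain requires at least 3 distinct hours.
With at most 3 per hour and 5 meetings, at least 2 hours are needed.
3 works (last occupied hour: 4pm): for example Roadmap in 3pm; Planning in 4pm; Kickoff in 2pm; Triage in 2pm; VendorCall in 4pm.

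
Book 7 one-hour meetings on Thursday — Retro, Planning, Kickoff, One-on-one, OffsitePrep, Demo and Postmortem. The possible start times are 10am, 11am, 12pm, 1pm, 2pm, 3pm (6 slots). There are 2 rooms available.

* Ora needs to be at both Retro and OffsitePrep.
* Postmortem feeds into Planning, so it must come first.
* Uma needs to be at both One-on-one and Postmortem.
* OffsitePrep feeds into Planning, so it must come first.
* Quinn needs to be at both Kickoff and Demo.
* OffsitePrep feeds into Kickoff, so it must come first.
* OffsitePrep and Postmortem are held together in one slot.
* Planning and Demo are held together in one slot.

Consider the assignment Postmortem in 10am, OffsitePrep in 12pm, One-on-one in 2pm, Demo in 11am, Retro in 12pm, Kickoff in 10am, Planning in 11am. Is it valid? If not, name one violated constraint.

Invalid. OffsitePrep feeds into Kickoff, so it must come first.

OffsitePrep feeds into Planning, so it must come first — violated.
Quinn needs to be at both Kickoff and Demo — holds.
Postmortem feeds into Planning, so it must come first — holds.
OffsitePrep and Postmortem are held together in one slot — violated.
Ora needs to be at both Retro and OffsitePrep — violated.
There are 2 rooms available — holds.
OffsitePrep feeds into Kickoff, so it must come first — violated.
Planning and Demo are held together in one slot — holds.
Uma needs to be at both One-on-one and Postmortem — holds.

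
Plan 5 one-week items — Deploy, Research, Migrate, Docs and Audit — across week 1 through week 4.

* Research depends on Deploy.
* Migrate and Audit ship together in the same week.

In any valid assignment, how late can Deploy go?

Downstream work caps Deploy at week 3.
Deploy at week 3 is achievable: Migrate=week 1; Research=week 4; Docs=week 1; Audit=week 1; Deploy=week 3.

week 3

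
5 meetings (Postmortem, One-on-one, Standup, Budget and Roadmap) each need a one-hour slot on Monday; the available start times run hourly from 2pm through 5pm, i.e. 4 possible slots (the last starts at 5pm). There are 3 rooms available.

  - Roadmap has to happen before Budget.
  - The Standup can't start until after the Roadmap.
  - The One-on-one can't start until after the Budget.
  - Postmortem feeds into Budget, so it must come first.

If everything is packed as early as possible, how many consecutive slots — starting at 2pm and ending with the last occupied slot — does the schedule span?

The precedence chain requires at least 3 distinct slots.
With at most 3 per slot and 5 meetings, at least 2 slots are needed.
3 works (last occupied slot: 4pm): for example Roadmap=2pm; Postmortem=2pm; Budget=3pm; One-on-one=4pm; Standup=3pm.

3 slots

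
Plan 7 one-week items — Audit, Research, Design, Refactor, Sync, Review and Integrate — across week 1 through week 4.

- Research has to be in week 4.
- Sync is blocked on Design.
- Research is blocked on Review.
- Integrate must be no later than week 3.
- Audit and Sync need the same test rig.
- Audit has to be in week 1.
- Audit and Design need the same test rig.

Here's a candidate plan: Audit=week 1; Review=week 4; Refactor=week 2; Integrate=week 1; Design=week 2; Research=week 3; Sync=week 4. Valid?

Audit has to be in week 1 — holds.
Research has to be in week 4 — violated.
Audit and Sync need the same test rig — holds.
Research is blocked on Review — violated.
Integrate must be no later than week 3 — holds.
Audit and Design need the same test rig — holds.
Sync is blocked on Design — holds.

No — it violates: Research is blocked on Review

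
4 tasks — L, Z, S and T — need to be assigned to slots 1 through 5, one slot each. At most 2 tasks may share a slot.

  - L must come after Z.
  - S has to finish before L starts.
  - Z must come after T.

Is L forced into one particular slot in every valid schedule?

L can be 3 (e.g. T=1, L=3, Z=2, S=1) or 4 (e.g. S=1, Z=2, L=4, T=1).

No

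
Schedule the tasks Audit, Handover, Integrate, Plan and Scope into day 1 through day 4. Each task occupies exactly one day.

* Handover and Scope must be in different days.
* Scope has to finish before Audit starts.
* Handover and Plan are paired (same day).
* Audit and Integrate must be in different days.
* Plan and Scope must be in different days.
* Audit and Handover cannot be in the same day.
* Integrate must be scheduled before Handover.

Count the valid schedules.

Splitting on Audit: it can be day 2 (3), day 3 (5), day 4 (6). Listing each branch's schedules as (Handover, Integrate, Plan, Scope) by day number:
Audit=day 2: (3,1,3,1) (4,1,4,1) (4,3,4,1) — 3.
Audit=day 3: (2,1,2,1) (4,1,4,1) (4,1,4,2) (4,2,4,1) (4,2,4,2) — 5.
Audit=day 4: (2,1,2,1) (2,1,2,3) (3,1,3,1) (3,1,3,2) (3,2,3,1) (3,2,3,2) — 6.
Summing: 3 + 5 + 6 = 14.

14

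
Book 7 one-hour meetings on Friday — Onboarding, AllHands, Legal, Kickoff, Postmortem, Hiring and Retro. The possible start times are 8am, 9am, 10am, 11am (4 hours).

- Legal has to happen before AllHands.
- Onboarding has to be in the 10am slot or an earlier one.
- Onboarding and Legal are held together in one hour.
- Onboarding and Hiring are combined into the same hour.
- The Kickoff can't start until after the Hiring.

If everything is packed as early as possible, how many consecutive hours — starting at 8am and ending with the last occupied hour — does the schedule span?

The precedence chain requires at least 2 distinct hours.
2 works (last occupied hour: 9am): for example AllHands -> 9am; Legal -> 8am; Onboarding -> 8am; Postmortem -> 8am; Kickoff -> 9am; Hiring -> 8am; Retro -> 8am.

2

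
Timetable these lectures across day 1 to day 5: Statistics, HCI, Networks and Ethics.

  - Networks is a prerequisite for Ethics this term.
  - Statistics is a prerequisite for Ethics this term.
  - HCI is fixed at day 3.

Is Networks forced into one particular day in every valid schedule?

Networks can be day 1 (e.g. Ethics=day 2, Statistics=day 1, Networks=day 1, HCI=day 3) or day 2 (e.g. Statistics in day 1, HCI in day 3, Ethics in day 3, Networks in day 2).

No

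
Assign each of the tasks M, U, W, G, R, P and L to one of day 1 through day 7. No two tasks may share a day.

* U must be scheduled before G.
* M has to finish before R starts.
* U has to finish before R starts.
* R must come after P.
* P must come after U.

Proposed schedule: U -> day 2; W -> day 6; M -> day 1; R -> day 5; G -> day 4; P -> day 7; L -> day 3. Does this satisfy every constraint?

M has to finish before R starts — holds.
R must come after P — violated.
P must come after U — holds.
U has to finish before R starts — holds.
U must be scheduled before G — holds.
No two tasks may share a day — holds.

No. R must come after P is not satisfied.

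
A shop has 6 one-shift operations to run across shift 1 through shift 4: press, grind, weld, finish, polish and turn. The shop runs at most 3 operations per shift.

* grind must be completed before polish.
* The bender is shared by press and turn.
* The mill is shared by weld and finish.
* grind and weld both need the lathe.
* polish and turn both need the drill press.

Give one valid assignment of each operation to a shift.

polish=shift 2; weld=shift 2; press=shift 1; grind=shift 1; turn=shift 3; finish=shift 1

Checking: grind(shift 1) before polish(shift 2); polish(shift 2) != turn(shift 3); weld(shift 2) != finish(shift 1); press(shift 1) != turn(shift 3); grind(shift 1) != weld(shift 2); max 3 per shift (cap 3).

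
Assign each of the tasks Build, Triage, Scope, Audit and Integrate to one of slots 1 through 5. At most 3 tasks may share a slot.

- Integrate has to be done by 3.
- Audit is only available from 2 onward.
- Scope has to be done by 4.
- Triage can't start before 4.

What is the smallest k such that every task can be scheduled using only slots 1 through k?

4 slots

With at most 3 per slot and 5 tasks, at least 2 slots are needed.
Triage can't be placed before 4, so the schedule must run through at least slot 4.
4 works (last occupied slot: 4): for example Audit in 2; Triage in 4; Build in 1; Scope in 1; Integrate in 1.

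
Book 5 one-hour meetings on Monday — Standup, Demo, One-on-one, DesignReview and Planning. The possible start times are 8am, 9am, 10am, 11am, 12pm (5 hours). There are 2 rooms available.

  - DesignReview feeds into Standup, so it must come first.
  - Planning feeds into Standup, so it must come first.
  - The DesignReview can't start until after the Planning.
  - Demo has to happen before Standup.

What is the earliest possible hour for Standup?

10am

Precedence pushes Standup to at least 10am.
Standup at 10am is achievable: Planning=8am, Demo=8am, Standup=10am, One-on-one=9am, DesignReview=9am.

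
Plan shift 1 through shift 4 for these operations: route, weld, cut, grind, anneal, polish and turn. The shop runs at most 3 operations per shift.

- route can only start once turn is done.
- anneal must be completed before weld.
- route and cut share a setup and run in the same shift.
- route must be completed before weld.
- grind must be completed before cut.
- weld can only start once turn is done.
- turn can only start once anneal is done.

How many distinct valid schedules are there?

Splitting on grind: it can be shift 1 (4), shift 2 (4). Listing each branch's schedules as (route, weld, cut, anneal, polish, turn) by shift number:
grind=shift 1: (3,4,3,1,1,2) (3,4,3,1,2,2) (3,4,3,1,3,2) (3,4,3,1,4,2) — 4.
grind=shift 2: (3,4,3,1,1,2) (3,4,3,1,2,2) (3,4,3,1,3,2) (3,4,3,1,4,2) — 4.
Summing: 4 + 4 = 8.

8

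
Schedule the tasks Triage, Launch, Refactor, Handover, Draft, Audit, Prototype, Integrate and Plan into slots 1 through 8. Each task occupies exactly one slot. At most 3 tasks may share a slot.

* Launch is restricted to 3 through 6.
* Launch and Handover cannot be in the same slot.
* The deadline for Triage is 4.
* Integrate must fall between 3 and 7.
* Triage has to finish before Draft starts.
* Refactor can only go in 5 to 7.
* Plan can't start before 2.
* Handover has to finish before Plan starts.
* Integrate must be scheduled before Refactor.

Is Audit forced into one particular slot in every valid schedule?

No

Audit can be 1 (e.g. Handover -> 1; Triage -> 1; Integrate -> 3; Plan -> 2; Refactor -> 5; Audit -> 1; Prototype -> 2; Draft -> 2; Launch -> 3) or 2 (e.g. Triage -> 1; Handover -> 1; Integrate -> 3; Prototype -> 1; Plan -> 2; Audit -> 2; Launch -> 3; Draft -> 2; Refactor -> 5).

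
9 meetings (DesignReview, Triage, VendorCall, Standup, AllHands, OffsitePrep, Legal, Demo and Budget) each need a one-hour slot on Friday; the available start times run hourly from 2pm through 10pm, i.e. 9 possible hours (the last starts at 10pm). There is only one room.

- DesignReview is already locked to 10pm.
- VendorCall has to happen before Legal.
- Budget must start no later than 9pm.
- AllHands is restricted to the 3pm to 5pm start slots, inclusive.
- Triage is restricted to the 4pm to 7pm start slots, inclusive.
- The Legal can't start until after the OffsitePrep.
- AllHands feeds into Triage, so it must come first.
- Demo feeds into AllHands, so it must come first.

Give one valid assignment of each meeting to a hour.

AllHands -> 3pm, OffsitePrep -> 7pm, VendorCall -> 6pm, Standup -> 9pm, Budget -> 5pm, Legal -> 8pm, Triage -> 4pm, Demo -> 2pm, DesignReview -> 10pm

Checking: OffsitePrep(7pm) before Legal(8pm); Demo(2pm) before AllHands(3pm); AllHands(3pm) before Triage(4pm); VendorCall(6pm) before Legal(8pm); Budget=5pm in [2pm,9pm]; DesignReview=10pm in [10pm,10pm]; Triage=4pm in [4pm,7pm]; AllHands=3pm in [3pm,5pm]; max 1 per hour (cap 1).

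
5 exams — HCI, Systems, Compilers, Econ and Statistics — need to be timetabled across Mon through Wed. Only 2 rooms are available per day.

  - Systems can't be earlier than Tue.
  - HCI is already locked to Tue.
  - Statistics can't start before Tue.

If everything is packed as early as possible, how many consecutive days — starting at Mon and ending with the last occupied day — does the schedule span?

With at most 2 per day and 5 exams, at least 3 days are needed.
HCI can't be placed before Tue — that is day 2 counting from Mon — so the schedule must run through at least 2 days.
3 works (last occupied day: Wed): for example HCI=Tue, Systems=Tue, Statistics=Wed, Compilers=Mon, Econ=Mon.

3 days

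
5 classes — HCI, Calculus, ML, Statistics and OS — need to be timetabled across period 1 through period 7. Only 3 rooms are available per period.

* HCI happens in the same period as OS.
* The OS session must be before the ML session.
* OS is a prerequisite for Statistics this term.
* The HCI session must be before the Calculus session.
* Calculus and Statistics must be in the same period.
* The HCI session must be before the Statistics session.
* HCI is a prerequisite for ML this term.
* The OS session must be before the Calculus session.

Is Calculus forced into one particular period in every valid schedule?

No

Calculus can be period 2 (e.g. HCI=period 1, Statistics=period 2, OS=period 1, ML=period 2, Calculus=period 2) or period 3 (e.g. Statistics in period 3; Calculus in period 3; HCI in period 1; ML in period 2; OS in period 1).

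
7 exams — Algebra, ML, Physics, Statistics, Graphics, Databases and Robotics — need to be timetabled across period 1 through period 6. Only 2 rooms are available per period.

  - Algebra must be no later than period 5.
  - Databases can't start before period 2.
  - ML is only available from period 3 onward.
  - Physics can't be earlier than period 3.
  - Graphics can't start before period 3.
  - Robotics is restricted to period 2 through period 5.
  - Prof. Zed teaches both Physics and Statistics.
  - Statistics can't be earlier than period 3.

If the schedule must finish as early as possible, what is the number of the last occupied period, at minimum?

4

With at most 2 per period and 7 exams, at least 4 periods are needed.
ML can't be placed before period 3, so the schedule must run through at least period 3.
4 works (last occupied period: period 4): for example Robotics -> period 2; Physics -> period 3; Algebra -> period 1; Statistics -> period 4; ML -> period 3; Graphics -> period 4; Databases -> period 2.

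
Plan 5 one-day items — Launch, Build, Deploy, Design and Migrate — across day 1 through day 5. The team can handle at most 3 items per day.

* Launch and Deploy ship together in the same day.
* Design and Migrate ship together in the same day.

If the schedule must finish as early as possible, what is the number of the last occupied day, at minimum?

2

With at most 3 per day and 5 work items, at least 2 days are needed.
2 works (last occupied day: day 2): for example Deploy -> day 1; Migrate -> day 2; Design -> day 2; Build -> day 1; Launch -> day 1.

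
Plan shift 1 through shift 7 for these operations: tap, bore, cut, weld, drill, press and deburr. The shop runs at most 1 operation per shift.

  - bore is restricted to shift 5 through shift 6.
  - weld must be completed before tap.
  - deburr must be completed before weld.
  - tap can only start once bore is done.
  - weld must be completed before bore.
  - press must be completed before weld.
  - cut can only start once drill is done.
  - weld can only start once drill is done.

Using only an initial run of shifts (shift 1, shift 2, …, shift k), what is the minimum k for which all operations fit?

The precedence chain requires at least 4 distinct shifts.
With at most 1 per shift and 7 operations, at least 7 shifts are needed.
Propagating the time windows through the other constraints, tap can't land before shift 6, so the schedule must run through at least shift 6.
7 works (last occupied shift: shift 7): for example bore=shift 5; press=shift 2; cut=shift 7; tap=shift 6; weld=shift 4; deburr=shift 3; drill=shift 1.

7 shifts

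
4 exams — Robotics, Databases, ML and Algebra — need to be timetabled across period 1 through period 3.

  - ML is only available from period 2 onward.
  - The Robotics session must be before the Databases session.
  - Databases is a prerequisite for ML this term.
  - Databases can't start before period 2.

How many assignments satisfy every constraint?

Enumerating: Databases in period 2; Algebra in period 1; ML in period 3; Robotics in period 1 | ML=period 3, Databases=period 2, Robotics=period 1, Algebra=period 2 | Algebra -> period 3; ML -> period 3; Databases -> period 2; Robotics -> period 1.

3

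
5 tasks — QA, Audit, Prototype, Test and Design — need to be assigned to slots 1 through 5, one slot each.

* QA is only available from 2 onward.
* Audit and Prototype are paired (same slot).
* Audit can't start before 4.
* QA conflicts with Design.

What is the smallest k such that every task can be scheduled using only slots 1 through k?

Audit can't be placed before 4, so the schedule must run through at least slot 4.
4 works (last occupied slot: 4): for example QA -> 2, Prototype -> 4, Design -> 1, Test -> 1, Audit -> 4.

4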